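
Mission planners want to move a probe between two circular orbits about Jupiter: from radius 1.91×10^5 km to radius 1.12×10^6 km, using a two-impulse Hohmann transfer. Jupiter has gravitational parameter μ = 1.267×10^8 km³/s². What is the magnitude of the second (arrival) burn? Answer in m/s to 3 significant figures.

Δv₂ = 4890 m/s

Transfer-ellipse semi-major axis a_t = (r₁ + r₂)/2 = (1.910×10^5 + 1.120×10^6)/2 = 6.555×10^5 km.
Circular speed at r = 1.120×10^6 km: v_c = √(μ/r) = 10.636 km/s.
Vis-viva on the transfer ellipse at r = 1.120×10^6 km gives v_t = √[μ(2/r − 1/a_t)] = 5.7413 km/s.
Δv₂ = |v_t − v_c| = |5.7413 − 10.636| = 4.895 km/s.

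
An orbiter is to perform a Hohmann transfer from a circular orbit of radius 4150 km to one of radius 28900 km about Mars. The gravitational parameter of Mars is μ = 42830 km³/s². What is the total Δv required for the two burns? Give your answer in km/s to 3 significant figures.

Δv = 1.64 km/s

The Hohmann ellipse has a_t = (r₁ + r₂)/2 = 16525 km.
At r₁ the circular-orbit speed is v₁ = √(μ/r₁) = 3.2126 km/s.
Transfer-orbit speed at r₁ (vis-viva): v_p = √[μ(2/r₁ − 1/a_t)] = 4.2484 km/s.
First burn Δv₁ = |v_p − v₁| = 1.036 km/s.
Circular speed at r₂: v₂ = √(μ/r₂) = 1.2174 km/s.
Transfer-orbit speed at r₂: v_a = √[μ(2/r₂ − 1/a_t)] = 0.61007 km/s.
Second burn Δv₂ = |v₂ − v_a| = 0.6073 km/s.
Δv = Δv₁ + Δv₂ = 1.036 + 0.6073 = 1.643 km/s.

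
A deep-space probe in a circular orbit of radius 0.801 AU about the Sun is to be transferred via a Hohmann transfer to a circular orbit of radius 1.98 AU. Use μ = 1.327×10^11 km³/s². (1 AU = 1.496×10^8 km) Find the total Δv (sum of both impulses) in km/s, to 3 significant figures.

In km: r₁ = 0.801 × 1.496×10^8 = 1.198296×10^8 km; r₂ = 1.98 × 1.496×10^8 = 2.96208×10^8 km.
The Hohmann ellipse has a_t = (r₁ + r₂)/2 = 2.080188×10^8 km.
At r₁ the circular-orbit speed is v₁ = √(μ/r₁) = 33.278 km/s.
On the transfer ellipse at r₁, vis-viva equation gives v_p = √[μ(2/r₁ − 1/a_t)] = 39.710 km/s.
First burn Δv₁ = |v_p − v₁| = 6.432 km/s.
Circular speed at r₂: v₂ = √(μ/r₂) = 21.166 km/s.
Transfer-orbit speed at r₂: v_a = √[μ(2/r₂ − 1/a_t)] = 16.065 km/s.
Second burn Δv₂ = |v₂ − v_a| = 5.101 km/s.
Δv = Δv₁ + Δv₂ = 6.432 + 5.101 = 11.53 km/s.

Δv = 11.5 km/s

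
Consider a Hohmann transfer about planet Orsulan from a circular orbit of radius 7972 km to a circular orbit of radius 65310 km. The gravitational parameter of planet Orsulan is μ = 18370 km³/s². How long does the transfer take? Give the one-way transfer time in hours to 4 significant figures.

t = 45.16 hours

Transfer-ellipse semi-major axis a_t = (r₁ + r₂)/2 = (7972 + 65310)/2 = 36641 km.
By Kepler's third law the transfer-orbit period is T = 2π√(a_t³/μ), so t = T/2 = 1.6257×10^5 s.
Converting: 1.6257×10^5 s ÷ 3600 s/hour = 45.16 hours.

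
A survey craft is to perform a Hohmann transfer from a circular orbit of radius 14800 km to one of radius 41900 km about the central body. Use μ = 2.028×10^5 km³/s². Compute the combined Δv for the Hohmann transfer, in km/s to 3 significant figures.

Semi-major axis of the transfer orbit: a_t = (14800 + 41900)/2 = 28350 km.
Circular speed at r₁: v₁ = √(μ/r₁) = √(2.028×10^5/14800) = 3.7017 km/s.
Transfer-orbit speed at r₁ (vis-viva equation): v_p = √[μ(2/r₁ − 1/a_t)] = 4.5002 km/s.
First burn Δv₁ = |v_p − v₁| = 0.7985 km/s.
At r₂, v₂ = √(μ/r₂) = 2.2000 km/s.
Transfer-orbit speed at r₂: v_a = √[μ(2/r₂ − 1/a_t)] = 1.5896 km/s.
Second burn Δv₂ = |v₂ − v_a| = 0.6104 km/s.
Total Δv = Δv₁ + Δv₂ = 1.409 km/s.

Δv = 1.41 km/s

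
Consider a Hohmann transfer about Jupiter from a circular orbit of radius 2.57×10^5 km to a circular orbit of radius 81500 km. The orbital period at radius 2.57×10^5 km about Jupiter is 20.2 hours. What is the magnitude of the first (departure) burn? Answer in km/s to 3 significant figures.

Δv₁ = 6.80 km/s

From Kepler's third law T² = 4π²r³/μ at r = 2.57×10^5 km, T = 20.2 hours = 20.2 × 3600 s = 72720 s: μ = 4π²r³/T² = 1.26722×10^8 km³/s².
The Hohmann ellipse has a_t = (r₁ + r₂)/2 = 1.6925×10^5 km.
Circular speed at r = 2.570×10^5 km: v_c = √(μ/r) = 22.205 km/s.
Vis-viva on the transfer ellipse at r = 2.570×10^5 km gives v_t = √[μ(2/r − 1/a_t)] = 15.409 km/s.
Δv₁ = |v_t − v_c| = |15.409 − 22.205| = 6.796 km/s.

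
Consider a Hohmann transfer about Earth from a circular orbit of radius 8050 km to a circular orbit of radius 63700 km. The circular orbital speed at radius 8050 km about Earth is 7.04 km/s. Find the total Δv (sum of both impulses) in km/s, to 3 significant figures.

Δv = 3.66 km/s

From the circular-orbit relation v² = μ/r at r = 8050 km: μ = v²r = (7.04)² × 8050 = 3.98971×10^5 km³/s².
The Hohmann ellipse has a_t = (r₁ + r₂)/2 = 35875 km.
At r₁ the circular-orbit speed is v₁ = √(μ/r₁) = 7.040 km/s.
Transfer-orbit speed at r₁ (vis-viva equation): v_p = √[μ(2/r₁ − 1/a_t)] = 9.381 km/s.
First burn Δv₁ = |v_p − v₁| = 2.341 km/s.
At r₂, v₂ = √(μ/r₂) = 2.503 km/s.
Transfer-orbit speed at r₂: v_a = √[μ(2/r₂ − 1/a_t)] = 1.186 km/s.
Second burn Δv₂ = |v₂ − v_a| = 1.317 km/s.
Total Δv = Δv₁ + Δv₂ = 3.658 km/s.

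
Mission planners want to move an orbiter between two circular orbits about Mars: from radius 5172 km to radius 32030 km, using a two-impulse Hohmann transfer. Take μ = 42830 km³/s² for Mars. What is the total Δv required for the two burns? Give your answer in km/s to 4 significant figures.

Transfer-ellipse semi-major axis a_t = (r₁ + r₂)/2 = (5172 + 32030)/2 = 18601 km.
At r₁ the circular-orbit speed is v₁ = √(μ/r₁) = 2.8777 km/s.
On the transfer ellipse at r₁, vis-viva gives v_p = √[μ(2/r₁ − 1/a_t)] = 3.7762 km/s.
First burn Δv₁ = |v_p − v₁| = 0.8985 km/s.
At r₂, v₂ = √(μ/r₂) = 1.1564 km/s.
Transfer-orbit speed at r₂: v_a = √[μ(2/r₂ − 1/a_t)] = 0.60976 km/s.
Second burn Δv₂ = |v₂ − v_a| = 0.5466 km/s.
Δv = Δv₁ + Δv₂ = 0.8985 + 0.5466 = 1.445 km/s.

Δv = 1.445 km/s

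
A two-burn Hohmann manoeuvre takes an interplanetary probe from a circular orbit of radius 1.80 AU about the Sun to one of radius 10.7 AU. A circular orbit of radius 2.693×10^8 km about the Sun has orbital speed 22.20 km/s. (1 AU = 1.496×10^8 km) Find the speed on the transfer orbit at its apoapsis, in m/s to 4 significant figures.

From the circular-orbit relation v² = μ/r at r = 2.693×10^8 km: μ = v²r = (22.20)² × 2.693×10^8 = 1.32722×10^11 km³/s².
In km: r₁ = 1.80 × 1.496×10^8 = 2.6928×10^8 km; r₂ = 10.7 × 1.496×10^8 = 1.60072×10^9 km.
The Hohmann ellipse has a_t = (r₁ + r₂)/2 = 9.350×10^8 km.
At apoapsis, r = 1.60072×10^9 km.
From the vis-viva equation, v = √[μ(2/r − 1/a_t)] = 4.887 km/s.

v = 4887 m/s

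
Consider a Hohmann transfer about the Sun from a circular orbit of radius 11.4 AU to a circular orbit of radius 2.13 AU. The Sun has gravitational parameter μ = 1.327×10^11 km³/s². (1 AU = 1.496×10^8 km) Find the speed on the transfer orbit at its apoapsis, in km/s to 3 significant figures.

In km: r₁ = 11.4 × 1.496×10^8 = 1.70544×10^9 km; r₂ = 2.13 × 1.496×10^8 = 3.18648×10^8 km.
Semi-major axis of the transfer orbit: a_t = (1.70544×10^9 + 3.18648×10^8)/2 = 1.012044×10^9 km.
At apoapsis, r = 1.70544×10^9 km.
Vis-viva: v = √[μ(2/r − 1/a_t)] = √[1.327×10^11 × (2/1.70544×10^9 − 1/1.012044×10^9)] = 4.950 km/s.

v = 4.95 km/s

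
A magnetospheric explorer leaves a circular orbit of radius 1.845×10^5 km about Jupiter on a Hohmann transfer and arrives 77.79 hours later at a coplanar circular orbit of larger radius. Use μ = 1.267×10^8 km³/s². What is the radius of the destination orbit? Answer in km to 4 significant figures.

r₂ = 1.820×10^6 km

Transfer time t = 77.79 hours = 2.80044×10^5 s, and t = π√(a_t³/μ).
So a_t = (μ t²/π²)^(1/3) = (1.267×10^8 × (2.80044×10^5)² / π²)^(1/3) = 1.0023×10^6 km.
Since a_t = (r₁ + r₂)/2, r₂ = 2a_t − r₁ = 2×1.0023×10^6 − 1.845×10^5 = 1.8201×10^6 km.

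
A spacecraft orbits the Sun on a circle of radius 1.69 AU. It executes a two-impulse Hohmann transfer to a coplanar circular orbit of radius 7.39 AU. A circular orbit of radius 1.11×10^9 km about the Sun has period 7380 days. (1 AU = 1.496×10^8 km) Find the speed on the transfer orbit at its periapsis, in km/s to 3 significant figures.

From Kepler's third law T² = 4π²r³/μ at r = 1.11×10^9 km, T = 7380 days = 7380 × 86400 s = 6.37632×10^8 s: μ = 4π²r³/T² = 1.32797×10^11 km³/s².
In km: r₁ = 1.69 × 1.496×10^8 = 2.52824×10^8 km; r₂ = 7.39 × 1.496×10^8 = 1.105544×10^9 km.
Transfer-ellipse semi-major axis a_t = (r₁ + r₂)/2 = (2.52824×10^8 + 1.105544×10^9)/2 = 6.79184×10^8 km.
The periapsis of the transfer ellipse is at r = 2.52824×10^8 km.
From the vis-viva equation, v = √[μ(2/r − 1/a_t)] = 29.24 km/s.

v = 29.2 km/s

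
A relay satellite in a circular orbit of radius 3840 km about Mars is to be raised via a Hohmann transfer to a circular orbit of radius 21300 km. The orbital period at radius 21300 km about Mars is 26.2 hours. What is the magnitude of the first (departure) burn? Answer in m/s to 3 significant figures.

Δv₁ = 1010 m/s

From Kepler's third law T² = 4π²r³/μ at r = 21300 km, T = 26.2 hours = 26.2 × 3600 s = 94320 s: μ = 4π²r³/T² = 42883.6 km³/s².
The Hohmann ellipse has a_t = (r₁ + r₂)/2 = 12570 km.
On the circular orbit at r = 3840 km, v_c = √(μ/r) = 3.342 km/s.
Transfer-orbit speed at the same r (vis-viva, a = a_t): v_t = √[μ(2/r − 1/a_t)] = 4.350 km/s.
Δv₁ = |v_t − v_c| = |4.350 − 3.342| = 1.008 km/s.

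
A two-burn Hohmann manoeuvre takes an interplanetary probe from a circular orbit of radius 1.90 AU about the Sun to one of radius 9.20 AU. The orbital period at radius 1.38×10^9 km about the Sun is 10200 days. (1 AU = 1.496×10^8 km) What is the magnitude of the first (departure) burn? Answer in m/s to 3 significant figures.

From Kepler's third law T² = 4π²r³/μ at r = 1.38×10^9 km, T = 10200 days = 10200 × 86400 s = 8.8128×10^8 s: μ = 4π²r³/T² = 1.33589×10^11 km³/s².
In km: r₁ = 1.90 × 1.496×10^8 = 2.8424×10^8 km; r₂ = 9.20 × 1.496×10^8 = 1.37632×10^9 km.
Semi-major axis of the transfer orbit: a_t = (2.8424×10^8 + 1.37632×10^9)/2 = 8.3028×10^8 km.
Circular speed at r = 2.8424×10^8 km: v_c = √(μ/r) = 21.679 km/s.
Transfer-orbit speed at the same r (vis-viva, a = a_t): v_t = √[μ(2/r − 1/a_t)] = 27.912 km/s.
Δv₁ = |v_t − v_c| = |27.912 − 21.679| = 6.233 km/s.

Δv₁ = 6230 m/s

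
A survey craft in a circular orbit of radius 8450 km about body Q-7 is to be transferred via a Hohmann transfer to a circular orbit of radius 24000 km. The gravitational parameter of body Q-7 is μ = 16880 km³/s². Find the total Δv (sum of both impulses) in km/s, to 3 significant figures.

Semi-major axis of the transfer orbit: a_t = (8450 + 24000)/2 = 16225 km.
At r₁ the circular-orbit speed is v₁ = √(μ/r₁) = 1.4134 km/s.
Transfer-orbit speed at r₁ (vis-viva equation): v_p = √[μ(2/r₁ − 1/a_t)] = 1.7190 km/s.
First burn Δv₁ = |v_p − v₁| = 0.3056 km/s.
At r₂, v₂ = √(μ/r₂) = 0.8386 km/s.
Transfer-orbit speed at r₂: v_a = √[μ(2/r₂ − 1/a_t)] = 0.6052 km/s.
Second burn Δv₂ = |v₂ − v_a| = 0.2334 km/s.
Δv = Δv₁ + Δv₂ = 0.3056 + 0.2334 = 0.5390 km/s.

Δv = 0.539 km/s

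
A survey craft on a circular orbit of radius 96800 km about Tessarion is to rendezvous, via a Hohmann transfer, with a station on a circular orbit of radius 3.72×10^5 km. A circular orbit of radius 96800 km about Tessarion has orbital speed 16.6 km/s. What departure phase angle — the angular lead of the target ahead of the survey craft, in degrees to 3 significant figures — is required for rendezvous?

φ = 90.0°

From the circular-orbit relation v² = μ/r at r = 96800 km: μ = v²r = (16.6)² × 96800 = 2.66742×10^7 km³/s².
Semi-major axis of the transfer orbit: a_t = (96800 + 3.720×10^5)/2 = 2.344×10^5 km.
The half-period of the transfer ellipse is t = π√(a_t³/μ) = 69030 s.
The target's mean motion on its circular orbit is ω₂ = √(μ/r₂³) = 2.2763×10^-5 rad/s.
Angle swept by the target during transfer: ω₂·t = 1.5713 rad = 90.03°.
Arrival is 180° from departure on the ellipse, so φ = 180° − 90.03° = 90.0°.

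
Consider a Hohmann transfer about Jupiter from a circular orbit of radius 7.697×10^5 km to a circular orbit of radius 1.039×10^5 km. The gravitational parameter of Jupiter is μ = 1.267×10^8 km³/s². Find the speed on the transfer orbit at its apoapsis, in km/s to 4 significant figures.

Semi-major axis of the transfer orbit: a_t = (7.697×10^5 + 1.039×10^5)/2 = 4.368×10^5 km.
The apoapsis of the transfer ellipse is at r = 7.697×10^5 km.
From the vis-viva equation, v = √[μ(2/r − 1/a_t)] = 6.257 km/s.

v = 6.257 km/s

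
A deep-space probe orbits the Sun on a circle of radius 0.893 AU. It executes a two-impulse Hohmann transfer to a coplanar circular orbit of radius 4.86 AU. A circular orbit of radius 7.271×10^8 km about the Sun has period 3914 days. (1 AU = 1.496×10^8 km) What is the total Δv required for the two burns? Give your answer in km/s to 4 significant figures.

From Kepler's third law T² = 4π²r³/μ at r = 7.271×10^8 km, T = 3914 days = 3914 × 86400 s = 3.381696×10^8 s: μ = 4π²r³/T² = 1.32701×10^11 km³/s².
In km: r₁ = 0.893 × 1.496×10^8 = 1.335928×10^8 km; r₂ = 4.86 × 1.496×10^8 = 7.27056×10^8 km.
Semi-major axis of the transfer orbit: a_t = (1.335928×10^8 + 7.27056×10^8)/2 = 4.303244×10^8 km.
Circular speed at r₁: v₁ = √(μ/r₁) = √(1.32701×10^11/1.335928×10^8) = 31.52 km/s.
On the transfer ellipse at r₁, vis-viva gives v_p = √[μ(2/r₁ − 1/a_t)] = 40.97 km/s.
First burn Δv₁ = |v_p − v₁| = 9.450 km/s.
Circular speed at r₂: v₂ = √(μ/r₂) = 13.5099 km/s.
Transfer-orbit speed at r₂: v_a = √[μ(2/r₂ − 1/a_t)] = 7.52742 km/s.
Second burn Δv₂ = |v₂ − v_a| = 5.982 km/s.
Δv = Δv₁ + Δv₂ = 9.450 + 5.982 = 15.43 km/s.

Δv = 15.43 km/s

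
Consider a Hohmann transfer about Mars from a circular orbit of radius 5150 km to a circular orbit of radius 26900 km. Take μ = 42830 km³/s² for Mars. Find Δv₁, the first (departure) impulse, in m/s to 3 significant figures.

Δv₁ = 853 m/s

Transfer-ellipse semi-major axis a_t = (r₁ + r₂)/2 = (5150 + 26900)/2 = 16025 km.
On the circular orbit at r = 5150 km, v_c = √(μ/r) = 2.8838 km/s.
Transfer-orbit speed at the same r (vis-viva, a = a_t): v_t = √[μ(2/r − 1/a_t)] = 3.7363 km/s.
Δv₁ = |v_t − v_c| = |3.7363 − 2.8838| = 0.8525 km/s.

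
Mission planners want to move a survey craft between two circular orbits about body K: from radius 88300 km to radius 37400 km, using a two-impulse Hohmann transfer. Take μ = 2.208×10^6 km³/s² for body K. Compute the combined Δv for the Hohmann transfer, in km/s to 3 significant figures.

Δv = 2.57 km/s

Transfer-ellipse semi-major axis a_t = (r₁ + r₂)/2 = (88300 + 37400)/2 = 62850 km.
Circular speed at r₁: v₁ = √(μ/r₁) = √(2.208×10^6/88300) = 5.0006 km/s.
On the transfer ellipse at r₁, vis-viva gives v_a = √[μ(2/r₁ − 1/a_t)] = 3.8575 km/s.
First burn Δv₁ = |v_a − v₁| = 1.143 km/s.
At r₂, v₂ = √(μ/r₂) = 7.6836 km/s.
Transfer-orbit speed at r₂: v_p = √[μ(2/r₂ − 1/a_t)] = 9.1073 km/s.
Second burn Δv₂ = |v₂ − v_p| = 1.424 km/s.
Total Δv = Δv₁ + Δv₂ = 2.567 km/s.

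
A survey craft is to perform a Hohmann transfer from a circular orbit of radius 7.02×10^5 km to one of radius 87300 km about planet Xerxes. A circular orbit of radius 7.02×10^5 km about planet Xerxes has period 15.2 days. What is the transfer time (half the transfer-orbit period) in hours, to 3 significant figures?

t = 76.9 hours

From Kepler's third law T² = 4π²r³/μ at r = 7.02×10^5 km, T = 15.2 days = 15.2 × 86400 s = 1.31328×10^6 s: μ = 4π²r³/T² = 7.91875×10^6 km³/s².
The Hohmann ellipse has a_t = (r₁ + r₂)/2 = 3.9465×10^5 km.
By Kepler's third law the transfer-orbit period is T = 2π√(a_t³/μ), so t = T/2 = 2.768×10^5 s.
Converting: 2.768×10^5 s ÷ 3600 s/hour = 76.9 hours.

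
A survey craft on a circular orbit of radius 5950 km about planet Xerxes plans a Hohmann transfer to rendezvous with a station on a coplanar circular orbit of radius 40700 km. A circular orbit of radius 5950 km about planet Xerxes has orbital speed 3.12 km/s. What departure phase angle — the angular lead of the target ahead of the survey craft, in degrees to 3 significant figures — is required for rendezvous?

From the circular-orbit relation v² = μ/r at r = 5950 km: μ = v²r = (3.12)² × 5950 = 57919.7 km³/s².
Semi-major axis of the transfer orbit: a_t = (5950 + 40700)/2 = 23325 km.
The half-period of the transfer ellipse is t = π√(a_t³/μ) = 46500 s.
Target angular speed ω₂ = √(μ/r₂³) = 2.931×10^-5 rad/s.
Angle swept by the target during transfer: ω₂·t = 1.363 rad = 78.09°.
Arrival is 180° from departure on the ellipse, so φ = 180° − 78.09° = 102°.

φ = 102°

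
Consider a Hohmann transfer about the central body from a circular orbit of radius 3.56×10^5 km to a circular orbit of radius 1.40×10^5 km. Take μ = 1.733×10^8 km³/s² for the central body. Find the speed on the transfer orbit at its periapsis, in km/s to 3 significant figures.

Semi-major axis of the transfer orbit: a_t = (3.560×10^5 + 1.400×10^5)/2 = 2.480×10^5 km.
The periapsis of the transfer ellipse is at r = 1.400×10^5 km.
From the vis-viva equation, v = √[μ(2/r − 1/a_t)] = 42.15 km/s.

v = 42.2 km/s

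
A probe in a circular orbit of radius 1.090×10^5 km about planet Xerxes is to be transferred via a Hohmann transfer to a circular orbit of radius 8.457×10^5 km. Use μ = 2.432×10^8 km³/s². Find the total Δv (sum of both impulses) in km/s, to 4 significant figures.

Δv = 24.49 km/s

Semi-major axis of the transfer orbit: a_t = (1.090×10^5 + 8.457×10^5)/2 = 4.7735×10^5 km.
Circular speed at r₁: v₁ = √(μ/r₁) = √(2.432×10^8/1.090×10^5) = 47.2355 km/s.
Transfer-orbit speed at r₁ (vis-viva equation): v_p = √[μ(2/r₁ − 1/a_t)] = 62.8721 km/s.
First burn Δv₁ = |v_p − v₁| = 15.637 km/s.
Circular speed at r₂: v₂ = √(μ/r₂) = 16.95796 km/s.
Transfer-orbit speed at r₂: v_a = √[μ(2/r₂ − 1/a_t)] = 8.103421 km/s.
Second burn Δv₂ = |v₂ − v_a| = 8.8545 km/s.
Δv = Δv₁ + Δv₂ = 15.637 + 8.8545 = 24.49 km/s.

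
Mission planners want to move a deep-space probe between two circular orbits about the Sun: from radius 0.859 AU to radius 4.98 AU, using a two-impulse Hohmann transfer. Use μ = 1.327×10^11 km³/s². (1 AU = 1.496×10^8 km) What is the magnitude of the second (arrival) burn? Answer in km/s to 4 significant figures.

Δv₂ = 6.107 km/s

In km: r₁ = 0.859 × 1.496×10^8 = 1.285064×10^8 km; r₂ = 4.98 × 1.496×10^8 = 7.45008×10^8 km.
The Hohmann ellipse has a_t = (r₁ + r₂)/2 = 4.367572×10^8 km.
On the circular orbit at r = 7.45008×10^8 km, v_c = √(μ/r) = 13.346 km/s.
Vis-viva on the transfer ellipse at r = 7.45008×10^8 km gives v_t = √[μ(2/r − 1/a_t)] = 7.2393 km/s.
Δv₂ = |v_t − v_c| = |7.2393 − 13.346| = 6.107 km/s.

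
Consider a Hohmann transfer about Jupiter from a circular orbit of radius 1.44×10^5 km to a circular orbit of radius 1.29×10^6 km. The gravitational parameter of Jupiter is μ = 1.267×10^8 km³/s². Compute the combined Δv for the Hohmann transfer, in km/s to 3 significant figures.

Δv = 15.6 km/s

Transfer-ellipse semi-major axis a_t = (r₁ + r₂)/2 = (1.440×10^5 + 1.290×10^6)/2 = 7.170×10^5 km.
At r₁ the circular-orbit speed is v₁ = √(μ/r₁) = 29.6625 km/s.
On the transfer ellipse at r₁, v² = μ(2/r − 1/a) gives v_p = √[μ(2/r₁ − 1/a_t)] = 39.7871 km/s.
First burn Δv₁ = |v_p − v₁| = 10.12 km/s.
Circular speed at r₂: v₂ = √(μ/r₂) = 9.910 km/s.
Transfer-orbit speed at r₂: v_a = √[μ(2/r₂ − 1/a_t)] = 4.441 km/s.
Second burn Δv₂ = |v₂ − v_a| = 5.469 km/s.
Δv = Δv₁ + Δv₂ = 10.12 + 5.469 = 15.59 km/s.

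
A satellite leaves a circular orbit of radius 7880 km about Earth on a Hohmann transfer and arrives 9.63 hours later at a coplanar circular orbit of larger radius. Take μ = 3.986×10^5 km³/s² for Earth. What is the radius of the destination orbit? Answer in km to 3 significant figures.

r₂ = 65100 km

Transfer time t = 9.63 hours = 34668 s, and t = π√(a_t³/μ).
So a_t = (μ t²/π²)^(1/3) = (3.986×10^5 × (34668)² / π²)^(1/3) = 36478 km.
Since a_t = (r₁ + r₂)/2, r₂ = 2a_t − r₁ = 2×36478 − 7880 = 65076 km.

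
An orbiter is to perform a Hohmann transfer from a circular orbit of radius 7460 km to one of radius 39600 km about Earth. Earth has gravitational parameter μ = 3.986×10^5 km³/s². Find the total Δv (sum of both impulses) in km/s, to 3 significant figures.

Transfer-ellipse semi-major axis a_t = (r₁ + r₂)/2 = (7460 + 39600)/2 = 23530 km.
Circular speed at r₁: v₁ = √(μ/r₁) = √(3.986×10^5/7460) = 7.310 km/s.
Transfer-orbit speed at r₁ (vis-viva): v_p = √[μ(2/r₁ − 1/a_t)] = 9.483 km/s.
First burn Δv₁ = |v_p − v₁| = 2.173 km/s.
At r₂, v₂ = √(μ/r₂) = 3.1726 km/s.
Transfer-orbit speed at r₂: v_a = √[μ(2/r₂ − 1/a_t)] = 1.7864 km/s.
Second burn Δv₂ = |v₂ − v_a| = 1.386 km/s.
Δv = Δv₁ + Δv₂ = 2.173 + 1.386 = 3.559 km/s.

Δv = 3.56 km/s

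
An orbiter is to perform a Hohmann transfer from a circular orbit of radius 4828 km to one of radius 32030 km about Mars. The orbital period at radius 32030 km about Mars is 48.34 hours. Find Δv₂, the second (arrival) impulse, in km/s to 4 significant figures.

Δv₂ = 0.5645 km/s

From Kepler's third law T² = 4π²r³/μ at r = 32030 km, T = 48.34 hours = 48.34 × 3600 s = 1.74024×10^5 s: μ = 4π²r³/T² = 42836.3 km³/s².
The Hohmann ellipse has a_t = (r₁ + r₂)/2 = 18429 km.
On the circular orbit at r = 32030 km, v_c = √(μ/r) = 1.15645 km/s.
Vis-viva on the transfer ellipse at r = 32030 km gives v_t = √[μ(2/r − 1/a_t)] = 0.591916 km/s.
Δv₂ = |v_t − v_c| = |0.591916 − 1.15645| = 0.5645 km/s.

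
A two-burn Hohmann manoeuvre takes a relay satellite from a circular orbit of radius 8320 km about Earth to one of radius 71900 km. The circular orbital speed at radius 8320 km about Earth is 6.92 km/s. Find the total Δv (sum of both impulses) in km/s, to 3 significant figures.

From the circular-orbit relation v² = μ/r at r = 8320 km: μ = v²r = (6.92)² × 8320 = 3.98415×10^5 km³/s².
Semi-major axis of the transfer orbit: a_t = (8320 + 71900)/2 = 40110 km.
At r₁ the circular-orbit speed is v₁ = √(μ/r₁) = 6.920 km/s.
Transfer-orbit speed at r₁ (v² = μ(2/r − 1/a)): v_p = √[μ(2/r₁ − 1/a_t)] = 9.265 km/s.
First burn Δv₁ = |v_p − v₁| = 2.345 km/s.
Circular speed at r₂: v₂ = √(μ/r₂) = 2.354 km/s.
Transfer-orbit speed at r₂: v_a = √[μ(2/r₂ − 1/a_t)] = 1.072 km/s.
Second burn Δv₂ = |v₂ − v_a| = 1.282 km/s.
Δv = Δv₁ + Δv₂ = 2.345 + 1.282 = 3.627 km/s.

Δv = 3.63 km/s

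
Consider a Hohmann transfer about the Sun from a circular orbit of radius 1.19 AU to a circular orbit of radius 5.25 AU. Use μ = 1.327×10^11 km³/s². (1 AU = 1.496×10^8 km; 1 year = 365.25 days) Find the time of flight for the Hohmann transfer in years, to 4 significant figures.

In km: r₁ = 1.19 × 1.496×10^8 = 1.78024×10^8 km; r₂ = 5.25 × 1.496×10^8 = 7.854×10^8 km.
Transfer-ellipse semi-major axis a_t = (r₁ + r₂)/2 = (1.78024×10^8 + 7.854×10^8)/2 = 4.81712×10^8 km.
By Kepler's third law the transfer-orbit period is T = 2π√(a_t³/μ), so t = T/2 = 9.118×10^7 s.
Converting: 9.118×10^7 s ÷ 3.15576×10^7 s/year (365.25 × 86400) = 2.889 years.

t = 2.889 years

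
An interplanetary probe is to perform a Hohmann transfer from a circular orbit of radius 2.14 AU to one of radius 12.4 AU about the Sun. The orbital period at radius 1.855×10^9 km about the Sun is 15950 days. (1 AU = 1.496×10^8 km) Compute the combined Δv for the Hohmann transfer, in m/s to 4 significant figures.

Δv = 10100 m/s

From Kepler's third law T² = 4π²r³/μ at r = 1.855×10^9 km, T = 15950 days = 15950 × 86400 s = 1.37808×10^9 s: μ = 4π²r³/T² = 1.32691×10^11 km³/s².
In km: r₁ = 2.14 × 1.496×10^8 = 3.20144×10^8 km; r₂ = 12.4 × 1.496×10^8 = 1.85504×10^9 km.
Semi-major axis of the transfer orbit: a_t = (3.20144×10^8 + 1.85504×10^9)/2 = 1.087592×10^9 km.
At r₁ the circular-orbit speed is v₁ = √(μ/r₁) = 20.36 km/s.
On the transfer ellipse at r₁, vis-viva equation gives v_p = √[μ(2/r₁ − 1/a_t)] = 26.59 km/s.
First burn Δv₁ = |v_p − v₁| = 6.230 km/s.
At r₂, v₂ = √(μ/r₂) = 8.458 km/s.
Transfer-orbit speed at r₂: v_a = √[μ(2/r₂ − 1/a_t)] = 4.589 km/s.
Second burn Δv₂ = |v₂ − v_a| = 3.869 km/s.
Δv = Δv₁ + Δv₂ = 6.230 + 3.869 = 10.10 km/s.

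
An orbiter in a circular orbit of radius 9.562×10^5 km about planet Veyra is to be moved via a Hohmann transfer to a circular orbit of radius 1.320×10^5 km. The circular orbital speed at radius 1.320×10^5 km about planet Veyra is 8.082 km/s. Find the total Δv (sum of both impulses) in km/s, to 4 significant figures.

From the circular-orbit relation v² = μ/r at r = 1.320×10^5 km: μ = v²r = (8.082)² × 1.320×10^5 = 8.62207×10^6 km³/s².
The Hohmann ellipse has a_t = (r₁ + r₂)/2 = 5.441×10^5 km.
Circular speed at r₁: v₁ = √(μ/r₁) = √(8.62207×10^6/9.562×10^5) = 3.003 km/s.
Transfer-orbit speed at r₁ (vis-viva): v_a = √[μ(2/r₁ − 1/a_t)] = 1.479 km/s.
First burn Δv₁ = |v_a − v₁| = 1.524 km/s.
Circular speed at r₂: v₂ = √(μ/r₂) = 8.0820 km/s.
Transfer-orbit speed at r₂: v_p = √[μ(2/r₂ − 1/a_t)] = 10.714 km/s.
Second burn Δv₂ = |v₂ − v_p| = 2.632 km/s.
Total Δv = Δv₁ + Δv₂ = 4.156 km/s.

Δv = 4.156 km/s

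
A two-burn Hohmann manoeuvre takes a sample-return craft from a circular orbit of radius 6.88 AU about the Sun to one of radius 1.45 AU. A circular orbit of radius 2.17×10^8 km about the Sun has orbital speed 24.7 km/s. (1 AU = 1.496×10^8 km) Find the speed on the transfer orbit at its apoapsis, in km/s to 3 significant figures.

From the circular-orbit relation v² = μ/r at r = 2.17×10^8 km: μ = v²r = (24.7)² × 2.17×10^8 = 1.32390×10^11 km³/s².
In km: r₁ = 6.88 × 1.496×10^8 = 1.029248×10^9 km; r₂ = 1.45 × 1.496×10^8 = 2.1692×10^8 km.
Transfer-ellipse semi-major axis a_t = (r₁ + r₂)/2 = (1.029248×10^9 + 2.1692×10^8)/2 = 6.23084×10^8 km.
The apoapsis of the transfer ellipse is at r = 1.029248×10^9 km.
From the vis-viva equation, v = √[μ(2/r − 1/a_t)] = 6.692 km/s.

v = 6.69 km/s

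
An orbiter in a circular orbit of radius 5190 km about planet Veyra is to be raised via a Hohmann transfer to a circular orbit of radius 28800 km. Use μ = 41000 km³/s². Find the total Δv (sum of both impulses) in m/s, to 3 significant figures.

Δv = 1380 m/s

Transfer-ellipse semi-major axis a_t = (r₁ + r₂)/2 = (5190 + 28800)/2 = 16995 km.
At r₁ the circular-orbit speed is v₁ = √(μ/r₁) = 2.81066 km/s.
Transfer-orbit speed at r₁ (vis-viva equation): v_p = √[μ(2/r₁ − 1/a_t)] = 3.65884 km/s.
First burn Δv₁ = |v_p − v₁| = 0.8482 km/s.
Circular speed at r₂: v₂ = √(μ/r₂) = 1.19315 km/s.
Transfer-orbit speed at r₂: v_a = √[μ(2/r₂ − 1/a_t)] = 0.659354 km/s.
Second burn Δv₂ = |v₂ − v_a| = 0.5338 km/s.
Δv = Δv₁ + Δv₂ = 0.8482 + 0.5338 = 1.382 km/s.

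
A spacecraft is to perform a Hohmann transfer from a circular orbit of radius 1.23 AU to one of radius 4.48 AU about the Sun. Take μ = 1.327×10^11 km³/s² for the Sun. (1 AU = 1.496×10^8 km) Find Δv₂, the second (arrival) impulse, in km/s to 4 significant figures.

In km: r₁ = 1.23 × 1.496×10^8 = 1.84008×10^8 km; r₂ = 4.48 × 1.496×10^8 = 6.70208×10^8 km.
Transfer-ellipse semi-major axis a_t = (r₁ + r₂)/2 = (1.84008×10^8 + 6.70208×10^8)/2 = 4.27108×10^8 km.
Circular speed at r = 6.70208×10^8 km: v_c = √(μ/r) = 14.071 km/s.
Vis-viva on the transfer ellipse at r = 6.70208×10^8 km gives v_t = √[μ(2/r − 1/a_t)] = 9.2359 km/s.
Δv₂ = |v_t − v_c| = |9.2359 − 14.071| = 4.835 km/s.

Δv₂ = 4.835 km/s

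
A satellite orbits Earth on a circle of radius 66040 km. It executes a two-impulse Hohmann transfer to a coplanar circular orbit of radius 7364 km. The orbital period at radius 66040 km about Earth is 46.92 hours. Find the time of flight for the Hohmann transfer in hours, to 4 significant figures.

t = 9.720 hours

From Kepler's third law T² = 4π²r³/μ at r = 66040 km, T = 46.92 hours = 46.92 × 3600 s = 1.68912×10^5 s: μ = 4π²r³/T² = 3.98529×10^5 km³/s².
The Hohmann ellipse has a_t = (r₁ + r₂)/2 = 36702 km.
By Kepler's third law the transfer-orbit period is T = 2π√(a_t³/μ), so t = T/2 = 34991 s.
Converting: 34991 s ÷ 3600 s/hour = 9.720 hours.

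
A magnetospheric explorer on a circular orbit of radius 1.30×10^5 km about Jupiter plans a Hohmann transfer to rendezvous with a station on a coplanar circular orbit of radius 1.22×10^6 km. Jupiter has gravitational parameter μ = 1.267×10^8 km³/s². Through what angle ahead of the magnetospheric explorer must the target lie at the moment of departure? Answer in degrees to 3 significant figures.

The Hohmann ellipse has a_t = (r₁ + r₂)/2 = 6.750×10^5 km.
The half-period of the transfer ellipse is t = π√(a_t³/μ) = 1.548×10^5 s.
Target angular speed ω₂ = √(μ/r₂³) = 8.353×10^-6 rad/s.
Angle swept by the target during transfer: ω₂·t = 1.293 rad = 74.08°.
Arrival is 180° from departure on the ellipse, so φ = 180° − 74.08° = 106°.

φ = 106°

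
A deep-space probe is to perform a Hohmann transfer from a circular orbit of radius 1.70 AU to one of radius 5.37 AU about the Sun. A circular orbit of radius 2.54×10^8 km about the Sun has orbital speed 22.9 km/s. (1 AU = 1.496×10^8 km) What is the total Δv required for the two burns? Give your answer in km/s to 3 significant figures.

Δv = 9.27 km/s

From the circular-orbit relation v² = μ/r at r = 2.54×10^8 km: μ = v²r = (22.9)² × 2.54×10^8 = 1.33200×10^11 km³/s².
In km: r₁ = 1.70 × 1.496×10^8 = 2.5432×10^8 km; r₂ = 5.37 × 1.496×10^8 = 8.03352×10^8 km.
The Hohmann ellipse has a_t = (r₁ + r₂)/2 = 5.28836×10^8 km.
At r₁ the circular-orbit speed is v₁ = √(μ/r₁) = 22.886 km/s.
On the transfer ellipse at r₁, v² = μ(2/r − 1/a) gives v_p = √[μ(2/r₁ − 1/a_t)] = 28.207 km/s.
First burn Δv₁ = |v_p − v₁| = 5.321 km/s.
Circular speed at r₂: v₂ = √(μ/r₂) = 12.8765 km/s.
Transfer-orbit speed at r₂: v_a = √[μ(2/r₂ − 1/a_t)] = 8.92954 km/s.
Second burn Δv₂ = |v₂ − v_a| = 3.947 km/s.
Total Δv = Δv₁ + Δv₂ = 9.268 km/s.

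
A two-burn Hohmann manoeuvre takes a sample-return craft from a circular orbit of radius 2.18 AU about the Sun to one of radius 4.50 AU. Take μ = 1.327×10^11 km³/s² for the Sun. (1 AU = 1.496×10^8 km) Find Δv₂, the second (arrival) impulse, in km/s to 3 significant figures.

In km: r₁ = 2.18 × 1.496×10^8 = 3.26128×10^8 km; r₂ = 4.50 × 1.496×10^8 = 6.732×10^8 km.
The Hohmann ellipse has a_t = (r₁ + r₂)/2 = 4.99664×10^8 km.
On the circular orbit at r = 6.732×10^8 km, v_c = √(μ/r) = 14.040 km/s.
Vis-viva on the transfer ellipse at r = 6.732×10^8 km gives v_t = √[μ(2/r − 1/a_t)] = 11.343 km/s.
Δv₂ = |v_t − v_c| = |11.343 − 14.040| = 2.697 km/s.

Δv₂ = 2.70 km/s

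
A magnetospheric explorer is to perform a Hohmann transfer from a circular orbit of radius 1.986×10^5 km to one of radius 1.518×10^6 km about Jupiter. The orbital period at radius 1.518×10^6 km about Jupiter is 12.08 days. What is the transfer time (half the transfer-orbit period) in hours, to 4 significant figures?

t = 61.63 hours

From Kepler's third law T² = 4π²r³/μ at r = 1.518×10^6 km, T = 12.08 days = 12.08 × 86400 s = 1.043712×10^6 s: μ = 4π²r³/T² = 1.26769×10^8 km³/s².
Semi-major axis of the transfer orbit: a_t = (1.986×10^5 + 1.518×10^6)/2 = 8.583×10^5 km.
By Kepler's third law the transfer-orbit period is T = 2π√(a_t³/μ), so t = T/2 = 2.2187×10^5 s.
Converting: 2.2187×10^5 s ÷ 3600 s/hour = 61.63 hours.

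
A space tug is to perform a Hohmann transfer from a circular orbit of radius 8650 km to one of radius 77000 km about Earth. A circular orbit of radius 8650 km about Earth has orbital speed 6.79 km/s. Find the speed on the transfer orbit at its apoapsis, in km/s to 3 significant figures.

From the circular-orbit relation v² = μ/r at r = 8650 km: μ = v²r = (6.79)² × 8650 = 3.98800×10^5 km³/s².
The Hohmann ellipse has a_t = (r₁ + r₂)/2 = 42825 km.
At apoapsis, r = 77000 km.
Vis-viva: v = √[μ(2/r − 1/a_t)] = √[3.98800×10^5 × (2/77000 − 1/42825)] = 1.023 km/s.

v = 1.02 km/s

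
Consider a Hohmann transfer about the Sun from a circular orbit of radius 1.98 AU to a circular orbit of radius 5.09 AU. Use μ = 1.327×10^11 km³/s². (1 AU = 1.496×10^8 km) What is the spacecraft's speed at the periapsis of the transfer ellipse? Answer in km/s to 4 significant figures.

In km: r₁ = 1.98 × 1.496×10^8 = 2.96208×10^8 km; r₂ = 5.09 × 1.496×10^8 = 7.61464×10^8 km.
Transfer-ellipse semi-major axis a_t = (r₁ + r₂)/2 = (2.96208×10^8 + 7.61464×10^8)/2 = 5.28836×10^8 km.
At periapsis, r = 2.96208×10^8 km.
Applying v² = μ(2/r − 1/a_t): v = 25.40 km/s.

v = 25.40 km/s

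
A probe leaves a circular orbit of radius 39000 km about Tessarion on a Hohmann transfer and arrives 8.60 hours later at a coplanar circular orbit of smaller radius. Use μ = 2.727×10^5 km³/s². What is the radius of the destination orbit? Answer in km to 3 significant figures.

Transfer time t = 8.60 hours = 30960 s, and t = π√(a_t³/μ).
So a_t = (μ t²/π²)^(1/3) = (2.727×10^5 × (30960)² / π²)^(1/3) = 29808 km.
Since a_t = (r₁ + r₂)/2, r₂ = 2a_t − r₁ = 2×29808 − 39000 = 20616 km.

r₂ = 20600 km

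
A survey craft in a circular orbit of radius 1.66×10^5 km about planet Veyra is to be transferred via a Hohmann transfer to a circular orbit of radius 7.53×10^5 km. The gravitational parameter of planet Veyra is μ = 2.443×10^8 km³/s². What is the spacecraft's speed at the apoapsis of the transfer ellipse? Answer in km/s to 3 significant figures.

The Hohmann ellipse has a_t = (r₁ + r₂)/2 = 4.595×10^5 km.
At apoapsis, r = 7.530×10^5 km.
From the vis-viva equation, v = √[μ(2/r − 1/a_t)] = 10.83 km/s.

v = 10.8 km/s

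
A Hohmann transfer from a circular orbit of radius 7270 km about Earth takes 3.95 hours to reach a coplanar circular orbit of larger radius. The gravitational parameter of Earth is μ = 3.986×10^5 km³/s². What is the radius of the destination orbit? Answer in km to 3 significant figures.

r₂ = 33000 km

Transfer time t = 3.95 hours = 14220 s, and t = π√(a_t³/μ).
So a_t = (μ t²/π²)^(1/3) = (3.986×10^5 × (14220)² / π²)^(1/3) = 20138 km.
Since a_t = (r₁ + r₂)/2, r₂ = 2a_t − r₁ = 2×20138 − 7270 = 33006 km.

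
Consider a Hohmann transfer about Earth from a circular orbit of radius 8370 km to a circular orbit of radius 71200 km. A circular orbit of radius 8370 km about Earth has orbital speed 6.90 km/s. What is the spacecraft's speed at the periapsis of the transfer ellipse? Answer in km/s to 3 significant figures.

From the circular-orbit relation v² = μ/r at r = 8370 km: μ = v²r = (6.90)² × 8370 = 3.98496×10^5 km³/s².
Semi-major axis of the transfer orbit: a_t = (8370 + 71200)/2 = 39785 km.
At periapsis, r = 8370 km.
Applying v² = μ(2/r − 1/a_t): v = 9.231 km/s.

v = 9.23 km/s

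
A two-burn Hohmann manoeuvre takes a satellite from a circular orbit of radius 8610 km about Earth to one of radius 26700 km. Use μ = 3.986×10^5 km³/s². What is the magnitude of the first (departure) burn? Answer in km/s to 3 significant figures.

Δv₁ = 1.56 km/s

Transfer-ellipse semi-major axis a_t = (r₁ + r₂)/2 = (8610 + 26700)/2 = 17655 km.
Circular speed at r = 8610 km: v_c = √(μ/r) = 6.804 km/s.
Vis-viva on the transfer ellipse at r = 8610 km gives v_t = √[μ(2/r − 1/a_t)] = 8.367 km/s.
Δv₁ = |v_t − v_c| = |8.367 − 6.804| = 1.563 km/s.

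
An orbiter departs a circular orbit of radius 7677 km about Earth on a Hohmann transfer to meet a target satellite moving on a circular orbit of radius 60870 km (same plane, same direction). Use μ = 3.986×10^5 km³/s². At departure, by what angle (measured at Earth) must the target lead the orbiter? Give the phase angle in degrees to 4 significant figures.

φ = 103.9°

The Hohmann ellipse has a_t = (r₁ + r₂)/2 = 34273.5 km.
The half-period of the transfer ellipse is t = π√(a_t³/μ) = 31573.2 s.
Target angular speed ω₂ = √(μ/r₂³) = 4.20401×10^-5 rad/s.
Angle swept by the target during transfer: ω₂·t = 1.32734 rad = 76.051°.
The orbiter traverses 180° on the transfer ellipse, so the target must lead by 180° − 76.051° = 103.9°.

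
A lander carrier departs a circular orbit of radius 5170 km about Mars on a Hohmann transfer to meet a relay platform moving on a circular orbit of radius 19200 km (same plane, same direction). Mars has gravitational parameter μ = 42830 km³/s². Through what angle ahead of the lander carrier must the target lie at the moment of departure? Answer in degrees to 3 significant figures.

φ = 89.0°

Transfer-ellipse semi-major axis a_t = (r₁ + r₂)/2 = (5170 + 19200)/2 = 12185 km.
The half-period of the transfer ellipse is t = π√(a_t³/μ) = 20418 s.
The target's mean motion on its circular orbit is ω₂ = √(μ/r₂³) = 7.7790×10^-5 rad/s.
Angle swept by the target during transfer: ω₂·t = 1.5883 rad = 91.00°.
Arrival is 180° from departure on the ellipse, so φ = 180° − 91.00° = 89.0°.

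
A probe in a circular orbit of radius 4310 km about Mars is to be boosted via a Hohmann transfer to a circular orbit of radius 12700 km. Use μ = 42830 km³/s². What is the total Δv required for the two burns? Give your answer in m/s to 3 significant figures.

Semi-major axis of the transfer orbit: a_t = (4310 + 12700)/2 = 8505 km.
Circular speed at r₁: v₁ = √(μ/r₁) = √(42830/4310) = 3.15236 km/s.
Transfer-orbit speed at r₁ (v² = μ(2/r − 1/a)): v_p = √[μ(2/r₁ − 1/a_t)] = 3.85212 km/s.
First burn Δv₁ = |v_p − v₁| = 0.6998 km/s.
Circular speed at r₂: v₂ = √(μ/r₂) = 1.8364 km/s.
Transfer-orbit speed at r₂: v_a = √[μ(2/r₂ − 1/a_t)] = 1.3073 km/s.
Second burn Δv₂ = |v₂ − v_a| = 0.5291 km/s.
Δv = Δv₁ + Δv₂ = 0.6998 + 0.5291 = 1.229 km/s.

Δv = 1230 m/s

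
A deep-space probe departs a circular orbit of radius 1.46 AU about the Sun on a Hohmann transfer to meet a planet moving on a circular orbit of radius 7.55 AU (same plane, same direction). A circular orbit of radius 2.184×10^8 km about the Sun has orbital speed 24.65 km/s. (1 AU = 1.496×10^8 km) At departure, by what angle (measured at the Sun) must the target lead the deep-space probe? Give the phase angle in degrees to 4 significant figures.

From the circular-orbit relation v² = μ/r at r = 2.184×10^8 km: μ = v²r = (24.65)² × 2.184×10^8 = 1.32705×10^11 km³/s².
In km: r₁ = 1.46 × 1.496×10^8 = 2.18416×10^8 km; r₂ = 7.55 × 1.496×10^8 = 1.12948×10^9 km.
The Hohmann ellipse has a_t = (r₁ + r₂)/2 = 6.73948×10^8 km.
The half-period of the transfer ellipse is t = π√(a_t³/μ) = 1.509×10^8 s.
The target's mean motion on its circular orbit is ω₂ = √(μ/r₂³) = 9.597×10^-9 rad/s.
Angle swept by the target during transfer: ω₂·t = 1.448 rad = 82.96°.
The deep-space probe traverses 180° on the transfer ellipse, so the target must lead by 180° − 82.96° = 97.04°.

φ = 97.04°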